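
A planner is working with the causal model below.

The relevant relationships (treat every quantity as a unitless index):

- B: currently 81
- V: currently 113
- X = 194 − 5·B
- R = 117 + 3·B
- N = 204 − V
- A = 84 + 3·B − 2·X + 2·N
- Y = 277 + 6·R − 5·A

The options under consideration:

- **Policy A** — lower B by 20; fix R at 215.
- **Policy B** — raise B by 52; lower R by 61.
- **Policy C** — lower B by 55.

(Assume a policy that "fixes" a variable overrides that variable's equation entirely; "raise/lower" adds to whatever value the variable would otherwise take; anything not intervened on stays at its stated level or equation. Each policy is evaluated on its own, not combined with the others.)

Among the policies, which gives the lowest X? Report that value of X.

-471

Policy A (B − 20, R := 215):
  B = 81 − 20 = 61
  X = 194 − 5·61 = -111
Policy B (B + 52, R − 61):
  B = 81 + 52 = 133
  X = 194 − 5·133 = -471
Policy C (B − 55):
  B = 81 − 55 = 26
  X = 194 − 5·26 = 64
Comparing — Policy A: X=-111, Policy B: X=-471, Policy C: X=64. Lowest is -471 (Policy B).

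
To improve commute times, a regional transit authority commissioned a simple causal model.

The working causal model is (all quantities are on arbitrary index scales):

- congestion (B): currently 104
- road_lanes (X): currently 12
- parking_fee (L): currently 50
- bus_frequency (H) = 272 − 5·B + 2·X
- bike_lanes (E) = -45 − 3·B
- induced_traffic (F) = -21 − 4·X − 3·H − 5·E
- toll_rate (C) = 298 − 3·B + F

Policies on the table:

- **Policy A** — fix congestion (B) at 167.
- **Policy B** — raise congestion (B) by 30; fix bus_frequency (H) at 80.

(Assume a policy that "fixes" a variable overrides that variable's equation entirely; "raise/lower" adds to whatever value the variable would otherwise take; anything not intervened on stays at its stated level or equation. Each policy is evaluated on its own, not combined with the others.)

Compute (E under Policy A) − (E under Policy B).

Policy A (B := 167):
  B = 167
  E = -45 − 3·167 = -546
Policy B (B + 30, H := 80):
  B = 104 + 30 = 134
  E = -45 − 3·134 = -447
E: -546 − (-447) = -99

-99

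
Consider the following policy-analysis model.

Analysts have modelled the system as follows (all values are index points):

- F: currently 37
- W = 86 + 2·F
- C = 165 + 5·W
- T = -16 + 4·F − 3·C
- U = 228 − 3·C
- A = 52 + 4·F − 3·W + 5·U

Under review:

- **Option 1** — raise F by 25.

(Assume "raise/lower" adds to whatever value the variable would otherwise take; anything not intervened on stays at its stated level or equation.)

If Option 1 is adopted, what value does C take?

Option 1 (F + 25):
  F = 37 + 25 = 62
  W = 86 + 2·62 = 210
  C = 165 + 5·210 = 1215

1215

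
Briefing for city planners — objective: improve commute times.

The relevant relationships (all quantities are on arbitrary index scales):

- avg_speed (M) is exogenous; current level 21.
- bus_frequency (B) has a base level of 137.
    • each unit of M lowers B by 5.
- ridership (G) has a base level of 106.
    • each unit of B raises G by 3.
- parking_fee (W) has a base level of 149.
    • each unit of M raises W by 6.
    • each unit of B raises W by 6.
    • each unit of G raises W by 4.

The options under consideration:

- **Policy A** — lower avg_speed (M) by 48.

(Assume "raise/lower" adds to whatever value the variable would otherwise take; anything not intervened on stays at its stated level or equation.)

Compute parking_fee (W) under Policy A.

Policy A (M − 48):
  M = 21 − 48 = -27
  B = 137 − 5·(-27) = 272
  G = 106 + 3·272 = 922
  W = 149 + 6·(-27) + 6·272 + 4·922 = 5307

5307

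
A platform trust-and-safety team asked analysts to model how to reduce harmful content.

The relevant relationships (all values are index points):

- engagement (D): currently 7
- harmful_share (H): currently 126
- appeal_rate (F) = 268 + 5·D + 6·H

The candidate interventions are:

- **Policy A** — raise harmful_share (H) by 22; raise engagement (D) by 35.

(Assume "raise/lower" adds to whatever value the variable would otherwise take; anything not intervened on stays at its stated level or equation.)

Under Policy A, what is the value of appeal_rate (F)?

1366

Policy A (H + 22, D + 35):
  D = 7 + 35 = 42
  H = 126 + 22 = 148
  F = 268 + 5·42 + 6·148 = 1366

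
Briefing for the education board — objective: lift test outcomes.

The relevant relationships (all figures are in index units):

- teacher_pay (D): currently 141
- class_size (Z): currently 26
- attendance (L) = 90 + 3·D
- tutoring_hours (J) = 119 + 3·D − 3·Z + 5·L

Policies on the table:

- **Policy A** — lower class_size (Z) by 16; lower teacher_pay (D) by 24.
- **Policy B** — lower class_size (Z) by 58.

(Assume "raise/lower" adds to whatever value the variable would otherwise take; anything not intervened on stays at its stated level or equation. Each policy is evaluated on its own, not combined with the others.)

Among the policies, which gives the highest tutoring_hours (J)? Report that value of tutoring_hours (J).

3203

Policy A (Z − 16, D − 24):
  D = 141 − 24 = 117
  Z = 26 − 16 = 10
  L = 90 + 3·117 = 441
  J = 119 + 3·117 − 3·10 + 5·441 = 2645
Policy B (Z − 58):
  D = 141
  Z = 26 − 58 = -32
  L = 90 + 3·141 = 513
  J = 119 + 3·141 − 3·(-32) + 5·513 = 3203
Comparing — Policy A: J=2645, Policy B: J=3203. Highest is 3203 (Policy B).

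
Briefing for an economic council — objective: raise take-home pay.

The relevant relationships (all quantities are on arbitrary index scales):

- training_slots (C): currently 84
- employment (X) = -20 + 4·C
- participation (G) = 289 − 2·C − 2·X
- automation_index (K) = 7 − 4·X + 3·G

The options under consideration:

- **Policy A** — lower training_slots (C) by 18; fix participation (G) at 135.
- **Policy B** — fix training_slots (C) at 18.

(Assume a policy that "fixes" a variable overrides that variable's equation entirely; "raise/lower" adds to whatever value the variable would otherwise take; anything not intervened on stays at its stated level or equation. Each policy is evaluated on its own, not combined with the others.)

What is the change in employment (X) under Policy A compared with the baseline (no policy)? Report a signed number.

Baseline:
  C = 84
  X = -20 + 4·84 = 316
Policy A (C − 18, G := 135):
  C = 84 − 18 = 66
  X = -20 + 4·66 = 244
Change in X: 244 − 316 = -72

-72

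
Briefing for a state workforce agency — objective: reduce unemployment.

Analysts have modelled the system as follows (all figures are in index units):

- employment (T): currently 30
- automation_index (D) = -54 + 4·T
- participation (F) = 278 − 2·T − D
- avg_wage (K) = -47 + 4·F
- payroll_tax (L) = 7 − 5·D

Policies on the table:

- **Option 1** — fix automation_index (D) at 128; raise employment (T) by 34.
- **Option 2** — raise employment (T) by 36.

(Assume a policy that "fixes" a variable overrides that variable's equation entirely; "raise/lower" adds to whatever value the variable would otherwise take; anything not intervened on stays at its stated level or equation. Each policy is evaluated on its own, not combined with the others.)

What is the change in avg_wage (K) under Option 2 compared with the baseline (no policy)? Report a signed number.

-864

Baseline:
  T = 30
  D = -54 + 4·30 = 66
  F = 278 − 2·30 − 66 = 152
  K = -47 + 4·152 = 561
Option 2 (T + 36):
  T = 30 + 36 = 66
  D = -54 + 4·66 = 210
  F = 278 − 2·66 − 210 = -64
  K = -47 + 4·(-64) = -303
Change in K: -303 − 561 = -864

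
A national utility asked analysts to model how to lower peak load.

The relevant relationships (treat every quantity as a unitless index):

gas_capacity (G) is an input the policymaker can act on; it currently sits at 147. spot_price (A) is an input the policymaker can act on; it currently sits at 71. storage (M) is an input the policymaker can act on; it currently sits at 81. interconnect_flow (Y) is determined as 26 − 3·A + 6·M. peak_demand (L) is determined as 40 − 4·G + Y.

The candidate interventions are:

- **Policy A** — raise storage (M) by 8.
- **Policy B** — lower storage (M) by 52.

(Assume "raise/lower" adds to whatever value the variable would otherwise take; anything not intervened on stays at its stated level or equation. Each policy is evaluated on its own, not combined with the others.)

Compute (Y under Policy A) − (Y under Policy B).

Policy A (M + 8):
  A = 71
  M = 81 + 8 = 89
  Y = 26 − 3·71 + 6·89 = 347
Policy B (M − 52):
  A = 71
  M = 81 − 52 = 29
  Y = 26 − 3·71 + 6·29 = -13
Y: 347 − (-13) = 360

360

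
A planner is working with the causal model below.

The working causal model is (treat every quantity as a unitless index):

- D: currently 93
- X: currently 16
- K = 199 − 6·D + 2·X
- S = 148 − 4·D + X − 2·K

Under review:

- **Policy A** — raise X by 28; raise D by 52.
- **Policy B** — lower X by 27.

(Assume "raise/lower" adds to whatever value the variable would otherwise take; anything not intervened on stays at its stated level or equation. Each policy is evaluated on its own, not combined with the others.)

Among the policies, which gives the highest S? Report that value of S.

778

Policy A (X + 28, D + 52):
  D = 93 + 52 = 145
  X = 16 + 28 = 44
  K = 199 − 6·145 + 2·44 = -583
  S = 148 − 4·145 + 44 − 2·(-583) = 778
Policy B (X − 27):
  D = 93
  X = 16 − 27 = -11
  K = 199 − 6·93 + 2·(-11) = -381
  S = 148 − 4·93 + (-11) − 2·(-381) = 527
Comparing — Policy A: S=778, Policy B: S=527. Highest is 778 (Policy A).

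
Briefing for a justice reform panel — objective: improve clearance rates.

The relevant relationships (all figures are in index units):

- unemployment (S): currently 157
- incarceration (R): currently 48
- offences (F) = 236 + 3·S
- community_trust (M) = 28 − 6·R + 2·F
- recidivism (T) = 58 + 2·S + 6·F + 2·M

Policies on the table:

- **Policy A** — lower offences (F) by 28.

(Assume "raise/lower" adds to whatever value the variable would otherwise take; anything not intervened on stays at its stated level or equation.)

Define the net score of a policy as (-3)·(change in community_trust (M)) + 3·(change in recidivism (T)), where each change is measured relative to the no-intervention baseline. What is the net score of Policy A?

-672

Baseline:
  S = 157
  R = 48
  F = 236 + 3·157 = 707
  M = 28 − 6·48 + 2·707 = 1154
  T = 58 + 2·157 + 6·707 + 2·1154 = 6922
Policy A (F − 28):
  S = 157
  R = 48
  F = 236 + 3·157 (−28 from intervention) = 679
  M = 28 − 6·48 + 2·679 = 1098
  T = 58 + 2·157 + 6·679 + 2·1098 = 6642
ΔM = 1098 − 1154 = -56; ΔT = 6642 − 6922 = -280
Score = (-3)·(-56) + 3·(-280) = -672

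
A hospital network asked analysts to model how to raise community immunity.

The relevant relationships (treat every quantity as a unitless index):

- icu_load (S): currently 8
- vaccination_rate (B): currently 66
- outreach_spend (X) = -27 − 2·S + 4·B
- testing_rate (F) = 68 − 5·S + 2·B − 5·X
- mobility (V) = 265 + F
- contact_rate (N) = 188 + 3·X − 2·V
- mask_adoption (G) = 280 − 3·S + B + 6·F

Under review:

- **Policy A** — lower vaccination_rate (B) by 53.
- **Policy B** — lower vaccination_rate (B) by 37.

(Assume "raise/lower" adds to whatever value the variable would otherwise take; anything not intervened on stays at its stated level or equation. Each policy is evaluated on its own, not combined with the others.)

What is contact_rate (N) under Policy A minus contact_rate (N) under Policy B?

Policy A (B − 53):
  S = 8
  B = 66 − 53 = 13
  X = -27 − 2·8 + 4·13 = 9
  F = 68 − 5·8 + 2·13 − 5·9 = 9
  V = 265 + 9 = 274
  N = 188 + 3·9 − 2·274 = -333
Policy B (B − 37):
  S = 8
  B = 66 − 37 = 29
  X = -27 − 2·8 + 4·29 = 73
  F = 68 − 5·8 + 2·29 − 5·73 = -279
  V = 265 + (-279) = -14
  N = 188 + 3·73 − 2·(-14) = 435
N: -333 − 435 = -768

-768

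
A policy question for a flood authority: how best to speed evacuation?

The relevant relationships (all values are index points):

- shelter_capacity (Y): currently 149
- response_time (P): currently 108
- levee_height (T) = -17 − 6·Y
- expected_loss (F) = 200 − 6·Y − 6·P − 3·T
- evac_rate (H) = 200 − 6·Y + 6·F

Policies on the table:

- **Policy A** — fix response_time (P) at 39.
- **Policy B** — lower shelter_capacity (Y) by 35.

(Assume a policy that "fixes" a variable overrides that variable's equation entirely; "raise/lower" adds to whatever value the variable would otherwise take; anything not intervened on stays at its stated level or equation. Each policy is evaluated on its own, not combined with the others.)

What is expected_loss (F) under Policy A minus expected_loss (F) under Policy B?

Policy A (P := 39):
  Y = 149
  P = 39
  T = -17 − 6·149 = -911
  F = 200 − 6·149 − 6·39 − 3·(-911) = 1805
Policy B (Y − 35):
  Y = 149 − 35 = 114
  P = 108
  T = -17 − 6·114 = -701
  F = 200 − 6·114 − 6·108 − 3·(-701) = 971
F: 1805 − 971 = 834

834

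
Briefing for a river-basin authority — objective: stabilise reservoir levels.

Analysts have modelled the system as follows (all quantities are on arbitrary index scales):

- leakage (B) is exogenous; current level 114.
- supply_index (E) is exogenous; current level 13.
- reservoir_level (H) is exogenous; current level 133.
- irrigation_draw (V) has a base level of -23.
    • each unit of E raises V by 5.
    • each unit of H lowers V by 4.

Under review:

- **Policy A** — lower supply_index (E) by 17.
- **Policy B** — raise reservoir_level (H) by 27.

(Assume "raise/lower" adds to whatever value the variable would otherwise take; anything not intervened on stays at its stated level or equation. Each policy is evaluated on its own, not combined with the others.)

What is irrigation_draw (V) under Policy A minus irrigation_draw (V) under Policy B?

23

Policy A (E − 17):
  E = 13 − 17 = -4
  H = 133
  V = -23 + 5·(-4) − 4·133 = -575
Policy B (H + 27):
  E = 13
  H = 133 + 27 = 160
  V = -23 + 5·13 − 4·160 = -598
V: -575 − (-598) = 23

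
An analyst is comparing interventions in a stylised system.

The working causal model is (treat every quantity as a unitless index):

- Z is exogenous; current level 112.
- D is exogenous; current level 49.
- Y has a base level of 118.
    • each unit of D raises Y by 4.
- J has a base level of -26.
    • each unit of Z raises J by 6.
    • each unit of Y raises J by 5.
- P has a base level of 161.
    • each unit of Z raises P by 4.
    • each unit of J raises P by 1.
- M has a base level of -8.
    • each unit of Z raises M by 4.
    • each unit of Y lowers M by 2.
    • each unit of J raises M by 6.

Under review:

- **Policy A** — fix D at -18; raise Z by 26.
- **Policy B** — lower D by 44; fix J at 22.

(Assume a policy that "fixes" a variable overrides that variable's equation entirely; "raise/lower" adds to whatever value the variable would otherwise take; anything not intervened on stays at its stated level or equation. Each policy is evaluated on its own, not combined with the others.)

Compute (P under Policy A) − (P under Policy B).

Policy A (D := -18, Z + 26):
  Z = 112 + 26 = 138
  D = -18
  Y = 118 + 4·(-18) = 46
  J = -26 + 6·138 + 5·46 = 1032
  P = 161 + 4·138 + 1032 = 1745
Policy B (D − 44, J := 22):
  Z = 112
  D = 49 − 44 = 5
  Y = 118 + 4·5 = 138
  J = 22
  P = 161 + 4·112 + 22 = 631
P: 1745 − 631 = 1114

1114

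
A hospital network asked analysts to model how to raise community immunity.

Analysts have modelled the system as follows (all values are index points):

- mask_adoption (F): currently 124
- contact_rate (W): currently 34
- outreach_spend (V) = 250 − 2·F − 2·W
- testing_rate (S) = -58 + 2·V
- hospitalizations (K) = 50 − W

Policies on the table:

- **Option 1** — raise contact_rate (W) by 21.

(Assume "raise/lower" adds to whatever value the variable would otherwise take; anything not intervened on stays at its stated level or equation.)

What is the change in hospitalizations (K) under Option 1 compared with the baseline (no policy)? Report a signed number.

Baseline:
  W = 34
  K = 50 − 34 = 16
Option 1 (W + 21):
  W = 34 + 21 = 55
  K = 50 − 55 = -5
Change in K: -5 − 16 = -21

-21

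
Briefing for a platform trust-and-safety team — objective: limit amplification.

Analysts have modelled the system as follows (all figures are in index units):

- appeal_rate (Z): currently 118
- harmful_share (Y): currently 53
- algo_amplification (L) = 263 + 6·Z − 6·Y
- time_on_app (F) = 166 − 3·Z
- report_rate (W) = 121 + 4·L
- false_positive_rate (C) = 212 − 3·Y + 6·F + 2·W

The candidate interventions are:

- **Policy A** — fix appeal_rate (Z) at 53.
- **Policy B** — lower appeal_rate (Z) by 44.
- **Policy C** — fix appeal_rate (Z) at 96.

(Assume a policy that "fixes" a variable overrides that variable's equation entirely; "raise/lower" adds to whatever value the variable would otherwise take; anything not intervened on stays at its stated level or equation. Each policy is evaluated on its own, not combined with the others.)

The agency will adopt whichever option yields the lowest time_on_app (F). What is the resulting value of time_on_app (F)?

Policy A (Z := 53):
  Z = 53
  F = 166 − 3·53 = 7
Policy B (Z − 44):
  Z = 118 − 44 = 74
  F = 166 − 3·74 = -56
Policy C (Z := 96):
  Z = 96
  F = 166 − 3·96 = -122
Comparing — Policy A: F=7, Policy B: F=-56, Policy C: F=-122. Lowest is -122 (Policy C).

-122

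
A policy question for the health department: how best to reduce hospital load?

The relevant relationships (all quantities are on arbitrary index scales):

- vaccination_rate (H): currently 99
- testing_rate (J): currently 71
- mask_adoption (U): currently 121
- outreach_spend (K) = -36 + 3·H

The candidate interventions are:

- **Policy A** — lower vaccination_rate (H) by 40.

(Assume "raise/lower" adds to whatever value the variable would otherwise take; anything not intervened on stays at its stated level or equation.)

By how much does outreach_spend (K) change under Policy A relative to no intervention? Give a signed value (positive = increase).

Baseline:
  H = 99
  K = -36 + 3·99 = 261
Policy A (H − 40):
  H = 99 − 40 = 59
  K = -36 + 3·59 = 141
Change in K: 141 − 261 = -120

-120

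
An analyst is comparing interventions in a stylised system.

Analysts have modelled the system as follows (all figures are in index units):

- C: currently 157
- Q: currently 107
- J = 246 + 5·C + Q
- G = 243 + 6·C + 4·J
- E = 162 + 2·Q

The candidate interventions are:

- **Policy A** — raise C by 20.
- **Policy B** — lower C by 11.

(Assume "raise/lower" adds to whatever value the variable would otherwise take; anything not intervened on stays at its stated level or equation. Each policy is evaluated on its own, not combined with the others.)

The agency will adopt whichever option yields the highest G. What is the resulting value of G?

6257

Policy A (C + 20):
  C = 157 + 20 = 177
  Q = 107
  J = 246 + 5·177 + 107 = 1238
  G = 243 + 6·177 + 4·1238 = 6257
Policy B (C − 11):
  C = 157 − 11 = 146
  Q = 107
  J = 246 + 5·146 + 107 = 1083
  G = 243 + 6·146 + 4·1083 = 5451
Comparing — Policy A: G=6257, Policy B: G=5451. Highest is 6257 (Policy A).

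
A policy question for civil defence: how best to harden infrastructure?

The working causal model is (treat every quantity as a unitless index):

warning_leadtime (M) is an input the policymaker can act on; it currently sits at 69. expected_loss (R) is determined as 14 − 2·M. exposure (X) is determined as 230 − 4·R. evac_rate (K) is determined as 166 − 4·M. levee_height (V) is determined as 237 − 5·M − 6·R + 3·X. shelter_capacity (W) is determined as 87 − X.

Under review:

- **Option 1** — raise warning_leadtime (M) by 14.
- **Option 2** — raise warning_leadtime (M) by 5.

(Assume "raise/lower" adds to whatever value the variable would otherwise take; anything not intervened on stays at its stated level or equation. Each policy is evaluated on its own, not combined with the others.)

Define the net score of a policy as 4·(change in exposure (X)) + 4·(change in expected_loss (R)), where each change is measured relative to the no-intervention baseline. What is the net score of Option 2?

120

Baseline:
  M = 69
  R = 14 − 2·69 = -124
  X = 230 − 4·(-124) = 726
Option 2 (M + 5):
  M = 69 + 5 = 74
  R = 14 − 2·74 = -134
  X = 230 − 4·(-134) = 766
ΔX = 766 − 726 = 40; ΔR = -134 − (-124) = -10
Score = 4·40 + 4·(-10) = 120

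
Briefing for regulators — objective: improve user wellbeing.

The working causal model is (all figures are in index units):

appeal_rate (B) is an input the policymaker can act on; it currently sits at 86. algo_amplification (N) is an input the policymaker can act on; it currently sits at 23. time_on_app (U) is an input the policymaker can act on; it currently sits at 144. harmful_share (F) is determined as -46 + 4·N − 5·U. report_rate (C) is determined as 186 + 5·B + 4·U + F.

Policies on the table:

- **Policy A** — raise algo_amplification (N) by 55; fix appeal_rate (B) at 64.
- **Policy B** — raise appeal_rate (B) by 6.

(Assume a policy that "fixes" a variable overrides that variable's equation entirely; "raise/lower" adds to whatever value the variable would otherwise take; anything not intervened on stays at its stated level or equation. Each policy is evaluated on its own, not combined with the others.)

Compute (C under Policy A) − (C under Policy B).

80

Policy A (N + 55, B := 64):
  B = 64
  N = 23 + 55 = 78
  U = 144
  F = -46 + 4·78 − 5·144 = -454
  C = 186 + 5·64 + 4·144 + (-454) = 628
Policy B (B + 6):
  B = 86 + 6 = 92
  N = 23
  U = 144
  F = -46 + 4·23 − 5·144 = -674
  C = 186 + 5·92 + 4·144 + (-674) = 548
C: 628 − 548 = 80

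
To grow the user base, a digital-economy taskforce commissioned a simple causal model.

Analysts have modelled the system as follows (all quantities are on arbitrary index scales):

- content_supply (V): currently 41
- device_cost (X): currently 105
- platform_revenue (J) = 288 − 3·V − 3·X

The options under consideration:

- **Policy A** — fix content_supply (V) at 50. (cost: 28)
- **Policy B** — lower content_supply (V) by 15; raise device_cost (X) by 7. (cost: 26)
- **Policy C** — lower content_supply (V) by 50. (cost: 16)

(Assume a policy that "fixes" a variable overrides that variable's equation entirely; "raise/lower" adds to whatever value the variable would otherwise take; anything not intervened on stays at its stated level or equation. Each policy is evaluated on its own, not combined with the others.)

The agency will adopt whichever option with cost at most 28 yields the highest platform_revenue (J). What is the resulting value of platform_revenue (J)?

0

Policy A (V := 50):
  V = 50
  X = 105
  J = 288 − 3·50 − 3·105 = -177
Policy B (V − 15, X + 7):
  V = 41 − 15 = 26
  X = 105 + 7 = 112
  J = 288 − 3·26 − 3·112 = -126
Policy C (V − 50):
  V = 41 − 50 = -9
  X = 105
  J = 288 − 3·(-9) − 3·105 = 0
Comparing — Policy A: J=-177, Policy B: J=-126, Policy C: J=0. Highest is 0 (Policy C).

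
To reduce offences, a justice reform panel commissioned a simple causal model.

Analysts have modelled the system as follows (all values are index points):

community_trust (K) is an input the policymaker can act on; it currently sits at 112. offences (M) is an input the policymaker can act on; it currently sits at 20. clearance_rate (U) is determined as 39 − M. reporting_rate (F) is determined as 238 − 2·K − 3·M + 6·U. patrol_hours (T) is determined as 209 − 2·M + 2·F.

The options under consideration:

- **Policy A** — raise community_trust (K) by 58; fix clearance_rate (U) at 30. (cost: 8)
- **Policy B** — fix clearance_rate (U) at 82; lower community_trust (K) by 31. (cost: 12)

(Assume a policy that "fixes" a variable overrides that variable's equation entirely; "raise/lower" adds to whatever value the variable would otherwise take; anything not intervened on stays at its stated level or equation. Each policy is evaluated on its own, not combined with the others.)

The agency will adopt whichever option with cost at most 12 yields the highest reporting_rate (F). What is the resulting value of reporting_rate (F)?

Policy A (K + 58, U := 30):
  K = 112 + 58 = 170
  M = 20
  U = 30
  F = 238 − 2·170 − 3·20 + 6·30 = 18
Policy B (U := 82, K − 31):
  K = 112 − 31 = 81
  M = 20
  U = 82
  F = 238 − 2·81 − 3·20 + 6·82 = 508
Comparing — Policy A: F=18, Policy B: F=508. Highest is 508 (Policy B).

508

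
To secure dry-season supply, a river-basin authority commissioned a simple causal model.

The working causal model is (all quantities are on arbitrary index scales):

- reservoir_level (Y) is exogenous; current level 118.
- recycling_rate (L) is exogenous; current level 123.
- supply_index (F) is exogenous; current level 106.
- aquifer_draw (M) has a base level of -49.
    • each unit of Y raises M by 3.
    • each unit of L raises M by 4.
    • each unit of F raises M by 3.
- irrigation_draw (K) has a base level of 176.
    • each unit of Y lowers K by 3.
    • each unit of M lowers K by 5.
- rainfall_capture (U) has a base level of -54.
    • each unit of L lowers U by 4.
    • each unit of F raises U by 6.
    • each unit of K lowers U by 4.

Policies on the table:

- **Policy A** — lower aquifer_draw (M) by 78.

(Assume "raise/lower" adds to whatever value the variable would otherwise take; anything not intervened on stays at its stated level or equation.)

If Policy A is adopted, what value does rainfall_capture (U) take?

21542

Policy A (M − 78):
  Y = 118
  L = 123
  F = 106
  M = -49 + 3·118 + 4·123 + 3·106 (−78 from intervention) = 1037
  K = 176 − 3·118 − 5·1037 = -5363
  U = -54 − 4·123 + 6·106 − 4·(-5363) = 21542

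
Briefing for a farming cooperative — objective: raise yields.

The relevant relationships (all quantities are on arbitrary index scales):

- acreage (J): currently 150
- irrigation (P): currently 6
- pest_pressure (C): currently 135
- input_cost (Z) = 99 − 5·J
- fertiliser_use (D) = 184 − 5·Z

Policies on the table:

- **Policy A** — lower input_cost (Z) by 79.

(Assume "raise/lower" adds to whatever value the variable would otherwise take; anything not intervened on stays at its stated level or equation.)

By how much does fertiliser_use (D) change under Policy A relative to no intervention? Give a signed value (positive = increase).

Baseline:
  J = 150
  Z = 99 − 5·150 = -651
  D = 184 − 5·(-651) = 3439
Policy A (Z − 79):
  J = 150
  Z = 99 − 5·150 (−79 from intervention) = -730
  D = 184 − 5·(-730) = 3834
Change in D: 3834 − 3439 = 395

395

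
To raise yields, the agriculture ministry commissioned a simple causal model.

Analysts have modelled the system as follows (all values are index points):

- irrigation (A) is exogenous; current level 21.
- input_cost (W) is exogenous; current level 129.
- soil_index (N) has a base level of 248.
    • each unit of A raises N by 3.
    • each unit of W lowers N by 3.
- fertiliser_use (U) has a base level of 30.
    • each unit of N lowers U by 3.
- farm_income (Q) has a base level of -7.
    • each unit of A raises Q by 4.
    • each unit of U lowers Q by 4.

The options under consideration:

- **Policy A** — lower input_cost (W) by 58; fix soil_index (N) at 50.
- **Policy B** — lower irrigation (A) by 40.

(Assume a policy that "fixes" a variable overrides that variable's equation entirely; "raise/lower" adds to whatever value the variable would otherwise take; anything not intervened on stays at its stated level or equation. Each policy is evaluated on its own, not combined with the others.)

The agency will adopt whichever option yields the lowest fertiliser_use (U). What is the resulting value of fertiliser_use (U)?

Policy A (W − 58, N := 50):
  A = 21
  W = 129 − 58 = 71
  N = 50
  U = 30 − 3·50 = -120
Policy B (A − 40):
  A = 21 − 40 = -19
  W = 129
  N = 248 + 3·(-19) − 3·129 = -196
  U = 30 − 3·(-196) = 618
Comparing — Policy A: U=-120, Policy B: U=618. Lowest is -120 (Policy A).

-120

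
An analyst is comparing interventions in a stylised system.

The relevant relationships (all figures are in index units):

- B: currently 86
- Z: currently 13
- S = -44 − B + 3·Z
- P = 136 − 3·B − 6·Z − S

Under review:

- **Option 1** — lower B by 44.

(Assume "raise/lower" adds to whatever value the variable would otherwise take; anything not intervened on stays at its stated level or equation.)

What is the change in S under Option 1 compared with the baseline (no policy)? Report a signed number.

44

Baseline:
  B = 86
  Z = 13
  S = -44 − 86 + 3·13 = -91
Option 1 (B − 44):
  B = 86 − 44 = 42
  Z = 13
  S = -44 − 42 + 3·13 = -47
Change in S: -47 − (-91) = 44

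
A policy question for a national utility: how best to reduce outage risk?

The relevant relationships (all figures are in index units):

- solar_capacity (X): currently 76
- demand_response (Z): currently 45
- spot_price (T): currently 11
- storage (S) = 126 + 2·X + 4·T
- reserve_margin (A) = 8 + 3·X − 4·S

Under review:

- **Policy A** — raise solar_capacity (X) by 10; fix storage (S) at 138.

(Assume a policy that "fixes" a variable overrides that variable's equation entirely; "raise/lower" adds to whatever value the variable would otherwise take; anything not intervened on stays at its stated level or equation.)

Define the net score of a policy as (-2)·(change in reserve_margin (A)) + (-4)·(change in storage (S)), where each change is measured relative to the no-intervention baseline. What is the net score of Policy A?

Baseline:
  X = 76
  T = 11
  S = 126 + 2·76 + 4·11 = 322
  A = 8 + 3·76 − 4·322 = -1052
Policy A (X + 10, S := 138):
  X = 76 + 10 = 86
  T = 11
  S = 138
  A = 8 + 3·86 − 4·138 = -286
ΔA = -286 − (-1052) = 766; ΔS = 138 − 322 = -184
Score = (-2)·766 + (-4)·(-184) = -796

-796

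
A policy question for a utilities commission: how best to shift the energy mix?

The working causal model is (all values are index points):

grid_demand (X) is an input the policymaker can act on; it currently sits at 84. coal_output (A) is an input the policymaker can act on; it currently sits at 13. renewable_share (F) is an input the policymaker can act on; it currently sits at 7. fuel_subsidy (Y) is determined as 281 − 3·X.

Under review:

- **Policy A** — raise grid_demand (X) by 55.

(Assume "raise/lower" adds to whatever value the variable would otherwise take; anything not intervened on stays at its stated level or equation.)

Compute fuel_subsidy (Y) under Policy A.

Policy A (X + 55):
  X = 84 + 55 = 139
  Y = 281 − 3·139 = -136

-136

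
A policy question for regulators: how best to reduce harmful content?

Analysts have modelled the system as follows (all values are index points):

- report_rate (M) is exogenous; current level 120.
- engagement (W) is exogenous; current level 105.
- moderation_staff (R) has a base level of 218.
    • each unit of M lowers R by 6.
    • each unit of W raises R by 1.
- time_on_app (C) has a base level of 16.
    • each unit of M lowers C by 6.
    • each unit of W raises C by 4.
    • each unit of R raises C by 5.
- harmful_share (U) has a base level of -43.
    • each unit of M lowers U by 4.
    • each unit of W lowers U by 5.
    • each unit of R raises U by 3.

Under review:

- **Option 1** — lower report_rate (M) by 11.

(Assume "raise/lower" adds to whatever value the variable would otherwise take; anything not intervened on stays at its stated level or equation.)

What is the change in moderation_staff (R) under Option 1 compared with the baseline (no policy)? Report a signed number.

66

Baseline:
  M = 120
  W = 105
  R = 218 − 6·120 + 105 = -397
Option 1 (M − 11):
  M = 120 − 11 = 109
  W = 105
  R = 218 − 6·109 + 105 = -331
Change in R: -331 − (-397) = 66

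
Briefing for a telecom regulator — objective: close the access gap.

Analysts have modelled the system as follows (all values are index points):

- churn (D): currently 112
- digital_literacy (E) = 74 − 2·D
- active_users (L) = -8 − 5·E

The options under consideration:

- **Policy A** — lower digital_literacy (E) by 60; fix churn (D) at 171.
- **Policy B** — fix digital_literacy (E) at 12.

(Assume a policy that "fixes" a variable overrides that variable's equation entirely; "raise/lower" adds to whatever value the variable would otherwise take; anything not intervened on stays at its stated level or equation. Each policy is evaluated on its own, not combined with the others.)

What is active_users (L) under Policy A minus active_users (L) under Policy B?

1700

Policy A (E − 60, D := 171):
  D = 171
  E = 74 − 2·171 (−60 from intervention) = -328
  L = -8 − 5·(-328) = 1632
Policy B (E := 12):
  D = 112
  E = 12
  L = -8 − 5·12 = -68
L: 1632 − (-68) = 1700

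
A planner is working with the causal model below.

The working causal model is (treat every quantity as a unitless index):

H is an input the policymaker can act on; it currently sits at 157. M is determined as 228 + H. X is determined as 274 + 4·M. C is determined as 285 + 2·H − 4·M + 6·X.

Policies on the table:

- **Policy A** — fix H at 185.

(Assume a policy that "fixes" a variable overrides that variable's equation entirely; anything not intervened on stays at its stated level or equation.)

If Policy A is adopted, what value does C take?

Policy A (H := 185):
  H = 185
  M = 228 + 185 = 413
  X = 274 + 4·413 = 1926
  C = 285 + 2·185 − 4·413 + 6·1926 = 10559

10559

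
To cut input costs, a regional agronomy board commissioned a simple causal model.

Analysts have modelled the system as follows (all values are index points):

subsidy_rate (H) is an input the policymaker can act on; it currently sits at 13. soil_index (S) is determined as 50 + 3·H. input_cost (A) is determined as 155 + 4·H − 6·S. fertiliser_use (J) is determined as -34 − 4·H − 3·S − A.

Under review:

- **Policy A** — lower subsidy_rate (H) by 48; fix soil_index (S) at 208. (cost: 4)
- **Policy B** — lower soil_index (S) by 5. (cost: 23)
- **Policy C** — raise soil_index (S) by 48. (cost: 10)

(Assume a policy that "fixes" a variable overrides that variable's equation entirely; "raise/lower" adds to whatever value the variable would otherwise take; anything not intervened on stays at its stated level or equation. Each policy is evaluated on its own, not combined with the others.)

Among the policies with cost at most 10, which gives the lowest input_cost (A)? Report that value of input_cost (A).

-1233

Policy A (H − 48, S := 208):
  H = 13 − 48 = -35
  S = 208
  A = 155 + 4·(-35) − 6·208 = -1233
Policy C (S + 48):
  H = 13
  S = 50 + 3·13 (+48 from intervention) = 137
  A = 155 + 4·13 − 6·137 = -615
Comparing — Policy A: A=-1233, Policy C: A=-615. Lowest is -1233 (Policy A).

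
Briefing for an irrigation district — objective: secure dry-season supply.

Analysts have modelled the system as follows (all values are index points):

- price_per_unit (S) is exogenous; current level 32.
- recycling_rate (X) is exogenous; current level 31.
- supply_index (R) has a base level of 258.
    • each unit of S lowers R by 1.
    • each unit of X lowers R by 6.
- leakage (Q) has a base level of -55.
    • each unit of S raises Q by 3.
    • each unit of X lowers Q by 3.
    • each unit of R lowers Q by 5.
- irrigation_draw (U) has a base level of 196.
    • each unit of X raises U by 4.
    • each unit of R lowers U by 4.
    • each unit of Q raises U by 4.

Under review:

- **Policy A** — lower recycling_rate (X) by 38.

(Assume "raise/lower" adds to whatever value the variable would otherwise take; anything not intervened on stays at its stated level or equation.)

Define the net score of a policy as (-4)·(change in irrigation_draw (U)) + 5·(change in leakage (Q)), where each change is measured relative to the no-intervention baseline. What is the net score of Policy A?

15542

Baseline:
  S = 32
  X = 31
  R = 258 − 32 − 6·31 = 40
  Q = -55 + 3·32 − 3·31 − 5·40 = -252
  U = 196 + 4·31 − 4·40 + 4·(-252) = -848
Policy A (X − 38):
  S = 32
  X = 31 − 38 = -7
  R = 258 − 32 − 6·(-7) = 268
  Q = -55 + 3·32 − 3·(-7) − 5·268 = -1278
  U = 196 + 4·(-7) − 4·268 + 4·(-1278) = -6016
ΔU = -6016 − (-848) = -5168; ΔQ = -1278 − (-252) = -1026
Score = (-4)·(-5168) + 5·(-1026) = 15542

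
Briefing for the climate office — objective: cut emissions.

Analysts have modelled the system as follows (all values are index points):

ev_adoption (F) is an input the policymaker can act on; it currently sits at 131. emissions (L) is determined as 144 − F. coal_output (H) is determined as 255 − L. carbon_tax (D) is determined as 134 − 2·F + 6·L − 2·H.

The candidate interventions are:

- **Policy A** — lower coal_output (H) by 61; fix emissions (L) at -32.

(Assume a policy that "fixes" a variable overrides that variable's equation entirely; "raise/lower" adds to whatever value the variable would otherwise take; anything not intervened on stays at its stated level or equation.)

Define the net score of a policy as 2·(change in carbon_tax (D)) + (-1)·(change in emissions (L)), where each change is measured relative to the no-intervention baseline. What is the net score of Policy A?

Baseline:
  F = 131
  L = 144 − 131 = 13
  H = 255 − 13 = 242
  D = 134 − 2·131 + 6·13 − 2·242 = -534
Policy A (H − 61, L := -32):
  F = 131
  L = -32
  H = 255 − (-32) (−61 from intervention) = 226
  D = 134 − 2·131 + 6·(-32) − 2·226 = -772
ΔD = -772 − (-534) = -238; ΔL = -32 − 13 = -45
Score = 2·(-238) + (-1)·(-45) = -431

-431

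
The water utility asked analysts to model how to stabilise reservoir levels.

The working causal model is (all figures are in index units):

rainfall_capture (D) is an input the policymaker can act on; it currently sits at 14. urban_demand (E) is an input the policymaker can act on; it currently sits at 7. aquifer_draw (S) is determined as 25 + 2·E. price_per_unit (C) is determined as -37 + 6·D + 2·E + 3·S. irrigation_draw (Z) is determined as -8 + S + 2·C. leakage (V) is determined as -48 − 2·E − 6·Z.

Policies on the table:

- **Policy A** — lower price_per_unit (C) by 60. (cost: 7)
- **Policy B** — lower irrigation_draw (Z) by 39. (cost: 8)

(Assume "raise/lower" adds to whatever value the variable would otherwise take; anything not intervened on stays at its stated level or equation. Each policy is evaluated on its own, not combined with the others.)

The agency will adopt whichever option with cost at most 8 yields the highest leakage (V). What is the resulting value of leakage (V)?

-1664

Policy A (C − 60):
  D = 14
  E = 7
  S = 25 + 2·7 = 39
  C = -37 + 6·14 + 2·7 + 3·39 (−60 from intervention) = 118
  Z = -8 + 39 + 2·118 = 267
  V = -48 − 2·7 − 6·267 = -1664
Policy B (Z − 39):
  D = 14
  E = 7
  S = 25 + 2·7 = 39
  C = -37 + 6·14 + 2·7 + 3·39 = 178
  Z = -8 + 39 + 2·178 (−39 from intervention) = 348
  V = -48 − 2·7 − 6·348 = -2150
Comparing — Policy A: V=-1664, Policy B: V=-2150. Highest is -1664 (Policy A).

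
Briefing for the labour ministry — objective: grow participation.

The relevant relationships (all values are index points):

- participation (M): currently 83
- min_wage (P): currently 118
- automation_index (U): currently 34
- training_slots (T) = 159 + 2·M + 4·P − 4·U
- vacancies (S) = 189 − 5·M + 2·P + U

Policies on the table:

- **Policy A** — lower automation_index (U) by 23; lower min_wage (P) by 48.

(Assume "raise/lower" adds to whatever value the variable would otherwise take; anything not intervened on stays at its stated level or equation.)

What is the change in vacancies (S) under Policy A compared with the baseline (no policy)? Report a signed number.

-119

Baseline:
  M = 83
  P = 118
  U = 34
  S = 189 − 5·83 + 2·118 + 34 = 44
Policy A (U − 23, P − 48):
  M = 83
  P = 118 − 48 = 70
  U = 34 − 23 = 11
  S = 189 − 5·83 + 2·70 + 11 = -75
Change in S: -75 − 44 = -119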